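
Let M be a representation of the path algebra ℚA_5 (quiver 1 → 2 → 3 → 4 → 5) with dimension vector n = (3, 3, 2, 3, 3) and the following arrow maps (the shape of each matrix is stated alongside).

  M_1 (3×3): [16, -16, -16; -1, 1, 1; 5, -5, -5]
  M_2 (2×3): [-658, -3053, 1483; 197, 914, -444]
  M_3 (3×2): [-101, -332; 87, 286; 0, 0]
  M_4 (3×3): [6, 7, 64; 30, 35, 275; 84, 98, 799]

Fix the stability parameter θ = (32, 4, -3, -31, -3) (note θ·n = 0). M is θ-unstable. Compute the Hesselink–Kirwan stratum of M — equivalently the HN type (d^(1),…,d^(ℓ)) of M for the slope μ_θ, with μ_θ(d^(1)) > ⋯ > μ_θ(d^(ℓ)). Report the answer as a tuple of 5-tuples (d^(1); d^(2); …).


Interval decomposition of M: I[1,1]^2, I[1,4], I[2,2], I[2,5], I[4,5], I[5,5].
HN type (ℓ=6): μ^(1)=32; μ^(2)=4; μ^(3)=1/2; μ^(4)=-3; μ^(5)=-10; μ^(6)=-31

((2, 0, 0, 0, 0); (0, 1, 0, 0, 0); (1, 1, 1, 1, 0); (0, 0, 0, 0, 3); (0, 1, 1, 1, 0); (0, 0, 0, 1, 0))


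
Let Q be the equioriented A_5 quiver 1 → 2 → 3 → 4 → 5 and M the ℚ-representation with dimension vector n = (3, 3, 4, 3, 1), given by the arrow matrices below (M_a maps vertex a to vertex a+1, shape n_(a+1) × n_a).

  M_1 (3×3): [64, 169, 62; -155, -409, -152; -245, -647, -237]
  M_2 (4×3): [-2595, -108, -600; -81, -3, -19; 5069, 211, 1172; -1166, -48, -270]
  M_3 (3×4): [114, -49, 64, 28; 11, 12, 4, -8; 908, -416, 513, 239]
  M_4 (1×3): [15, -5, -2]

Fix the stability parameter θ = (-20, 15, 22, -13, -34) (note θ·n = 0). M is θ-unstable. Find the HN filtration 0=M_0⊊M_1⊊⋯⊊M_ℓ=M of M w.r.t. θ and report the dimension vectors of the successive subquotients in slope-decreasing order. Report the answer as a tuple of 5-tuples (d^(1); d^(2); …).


Interval decomposition of M: I[1,4]^2, I[1,5], I[3,3].
HN type (ℓ=4): μ^(1)=22; μ^(2)=8; μ^(3)=-5/2; μ^(4)=-20

((0, 0, 1, 0, 0); (0, 2, 2, 2, 0); (0, 1, 1, 1, 1); (3, 0, 0, 0, 0))


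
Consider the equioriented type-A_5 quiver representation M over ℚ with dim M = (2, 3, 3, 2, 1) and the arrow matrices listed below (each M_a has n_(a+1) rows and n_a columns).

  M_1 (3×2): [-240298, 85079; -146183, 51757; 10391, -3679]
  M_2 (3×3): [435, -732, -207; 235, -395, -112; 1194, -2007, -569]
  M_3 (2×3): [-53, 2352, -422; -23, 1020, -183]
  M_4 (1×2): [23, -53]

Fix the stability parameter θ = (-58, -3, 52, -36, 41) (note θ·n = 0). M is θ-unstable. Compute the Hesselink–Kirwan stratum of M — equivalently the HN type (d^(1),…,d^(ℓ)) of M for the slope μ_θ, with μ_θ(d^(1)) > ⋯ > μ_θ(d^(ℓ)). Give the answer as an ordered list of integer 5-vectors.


Interval decomposition of M: I[1,4], I[1,5], I[2,3].
HN type (ℓ=5): μ^(1)=52; μ^(2)=41; μ^(3)=8; μ^(4)=-3; μ^(5)=-58

((0, 0, 1, 0, 0); (0, 0, 0, 0, 1); (0, 0, 2, 2, 0); (0, 3, 0, 0, 0); (2, 0, 0, 0, 0))


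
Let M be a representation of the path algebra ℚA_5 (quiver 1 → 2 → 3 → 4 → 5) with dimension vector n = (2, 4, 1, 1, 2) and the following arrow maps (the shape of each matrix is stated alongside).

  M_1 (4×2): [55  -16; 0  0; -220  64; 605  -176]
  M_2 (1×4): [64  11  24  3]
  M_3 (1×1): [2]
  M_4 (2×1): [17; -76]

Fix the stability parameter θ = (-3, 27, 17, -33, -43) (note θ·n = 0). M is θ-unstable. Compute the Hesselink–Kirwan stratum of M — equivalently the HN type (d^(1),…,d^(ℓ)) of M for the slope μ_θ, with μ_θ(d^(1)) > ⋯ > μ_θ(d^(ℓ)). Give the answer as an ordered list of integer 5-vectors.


Interval decomposition of M: I[1,1], I[1,5], I[2,2]^3, I[5,5].
HN type (ℓ=4): μ^(1)=27; μ^(2)=-3; μ^(3)=-7; μ^(4)=-43

((0, 3, 0, 0, 0); (1, 0, 0, 0, 0); (1, 1, 1, 1, 1); (0, 0, 0, 0, 1))


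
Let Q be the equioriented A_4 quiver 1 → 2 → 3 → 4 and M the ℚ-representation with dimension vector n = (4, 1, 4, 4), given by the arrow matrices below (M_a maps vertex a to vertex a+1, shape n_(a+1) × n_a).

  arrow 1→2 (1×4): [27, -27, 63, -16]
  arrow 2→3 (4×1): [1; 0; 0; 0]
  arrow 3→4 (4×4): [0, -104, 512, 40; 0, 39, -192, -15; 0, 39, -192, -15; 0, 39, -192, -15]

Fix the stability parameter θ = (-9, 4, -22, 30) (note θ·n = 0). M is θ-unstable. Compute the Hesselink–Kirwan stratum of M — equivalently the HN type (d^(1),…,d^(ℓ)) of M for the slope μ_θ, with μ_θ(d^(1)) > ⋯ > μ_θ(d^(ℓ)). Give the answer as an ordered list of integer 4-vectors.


Via rank(M_{q-1}∘⋯∘M_p): M ≅ I[1,1]^3, I[1,3], I[3,3]^2, I[3,4], I[4,4]^3.
μ_θ-semistable layers: μ^(1)=30; μ^(2)=-9; μ^(3)=-22

((0, 0, 0, 4); (4, 1, 1, 0); (0, 0, 3, 0))


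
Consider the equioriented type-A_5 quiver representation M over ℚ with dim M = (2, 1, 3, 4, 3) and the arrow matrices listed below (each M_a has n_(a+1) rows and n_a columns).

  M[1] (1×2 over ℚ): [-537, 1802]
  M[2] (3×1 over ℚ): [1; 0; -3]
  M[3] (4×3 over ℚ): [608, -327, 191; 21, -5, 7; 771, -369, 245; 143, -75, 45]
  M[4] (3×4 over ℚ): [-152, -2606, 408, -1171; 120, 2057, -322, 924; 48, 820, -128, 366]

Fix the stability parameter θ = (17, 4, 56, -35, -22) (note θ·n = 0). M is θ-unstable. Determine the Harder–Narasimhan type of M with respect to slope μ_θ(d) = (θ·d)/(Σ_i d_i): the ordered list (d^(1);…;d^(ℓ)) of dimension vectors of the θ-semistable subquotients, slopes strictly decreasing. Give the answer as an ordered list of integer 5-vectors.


Barcode: M ≅ I[1,1], I[1,4], I[3,4], I[3,5], I[4,5], I[5,5]. HN layers by μ_θ (5 steps, strictly decreasing):
  μ^(1)=17; μ^(2)=21/2; μ^(3)=-1/3; μ^(4)=-22; μ^(5)=-35

((1, 0, 0, 0, 0); (1, 1, 2, 2, 0); (0, 0, 1, 1, 1); (0, 0, 0, 0, 2); (0, 0, 0, 1, 0))


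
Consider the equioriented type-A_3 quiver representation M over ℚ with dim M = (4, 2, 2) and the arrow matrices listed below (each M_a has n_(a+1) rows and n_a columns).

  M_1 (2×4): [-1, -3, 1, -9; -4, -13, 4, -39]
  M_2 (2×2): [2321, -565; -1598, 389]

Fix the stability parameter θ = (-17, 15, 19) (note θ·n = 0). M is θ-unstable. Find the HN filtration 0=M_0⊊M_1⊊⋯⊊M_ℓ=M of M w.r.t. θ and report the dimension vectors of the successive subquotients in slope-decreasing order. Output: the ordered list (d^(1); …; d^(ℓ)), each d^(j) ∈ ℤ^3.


Interval decomposition of M: I[1,1]^2, I[1,3]^2.
HN type (ℓ=3): μ^(1)=19; μ^(2)=15; μ^(3)=-17

((0, 0, 2); (0, 2, 0); (4, 0, 0))


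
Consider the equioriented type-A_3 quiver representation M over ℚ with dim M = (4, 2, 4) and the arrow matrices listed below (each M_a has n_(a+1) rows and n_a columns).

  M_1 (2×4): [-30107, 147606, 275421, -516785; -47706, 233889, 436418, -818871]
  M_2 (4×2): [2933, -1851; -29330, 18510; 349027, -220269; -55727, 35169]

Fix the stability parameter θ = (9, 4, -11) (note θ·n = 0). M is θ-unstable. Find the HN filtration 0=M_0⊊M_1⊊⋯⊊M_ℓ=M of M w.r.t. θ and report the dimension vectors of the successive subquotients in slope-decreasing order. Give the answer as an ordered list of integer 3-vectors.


Via rank(M_{q-1}∘⋯∘M_p): M ≅ I[1,1]^2, I[1,2], I[1,3], I[3,3]^3.
μ_θ-semistable layers: μ^(1)=9; μ^(2)=13/2; μ^(3)=2/3; μ^(4)=-11

((2, 0, 0); (1, 1, 0); (1, 1, 1); (0, 0, 3))


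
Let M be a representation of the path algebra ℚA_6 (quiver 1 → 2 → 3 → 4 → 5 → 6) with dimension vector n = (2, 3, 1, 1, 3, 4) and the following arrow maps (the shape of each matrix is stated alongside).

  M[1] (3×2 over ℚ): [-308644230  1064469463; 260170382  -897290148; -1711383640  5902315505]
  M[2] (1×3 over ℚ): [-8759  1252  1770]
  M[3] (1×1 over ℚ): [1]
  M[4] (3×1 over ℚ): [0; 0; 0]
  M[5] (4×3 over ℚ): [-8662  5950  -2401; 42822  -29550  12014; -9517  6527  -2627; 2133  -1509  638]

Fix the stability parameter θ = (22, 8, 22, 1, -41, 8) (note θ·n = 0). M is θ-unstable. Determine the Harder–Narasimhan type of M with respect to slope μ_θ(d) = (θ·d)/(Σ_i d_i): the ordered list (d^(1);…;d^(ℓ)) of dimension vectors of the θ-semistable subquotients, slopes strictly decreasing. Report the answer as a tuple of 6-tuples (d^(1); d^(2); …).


Interval decomposition of M: I[1,2], I[1,4], I[2,2], I[5,6]^3, I[6,6].
HN type (ℓ=4): μ^(1)=15; μ^(2)=53/4; μ^(3)=8; μ^(4)=-41

((1, 1, 0, 0, 0, 0); (1, 1, 1, 1, 0, 0); (0, 1, 0, 0, 0, 4); (0, 0, 0, 0, 3, 0))


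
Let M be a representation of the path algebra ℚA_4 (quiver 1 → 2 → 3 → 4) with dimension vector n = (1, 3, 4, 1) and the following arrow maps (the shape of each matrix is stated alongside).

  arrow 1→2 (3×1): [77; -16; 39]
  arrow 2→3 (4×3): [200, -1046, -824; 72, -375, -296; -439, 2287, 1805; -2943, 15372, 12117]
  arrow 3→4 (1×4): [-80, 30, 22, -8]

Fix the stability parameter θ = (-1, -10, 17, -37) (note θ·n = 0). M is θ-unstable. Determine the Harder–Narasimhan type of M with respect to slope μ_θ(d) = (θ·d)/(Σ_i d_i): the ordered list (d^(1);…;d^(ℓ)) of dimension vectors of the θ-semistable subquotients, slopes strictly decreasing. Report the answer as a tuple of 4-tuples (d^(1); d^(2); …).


Interval decomposition of M: I[1,2], I[2,3], I[2,4], I[3,3]^2.
HN type (ℓ=3): μ^(1)=17; μ^(2)=-11/2; μ^(3)=-10

((0, 0, 3, 0); (1, 1, 0, 0); (0, 2, 1, 1))


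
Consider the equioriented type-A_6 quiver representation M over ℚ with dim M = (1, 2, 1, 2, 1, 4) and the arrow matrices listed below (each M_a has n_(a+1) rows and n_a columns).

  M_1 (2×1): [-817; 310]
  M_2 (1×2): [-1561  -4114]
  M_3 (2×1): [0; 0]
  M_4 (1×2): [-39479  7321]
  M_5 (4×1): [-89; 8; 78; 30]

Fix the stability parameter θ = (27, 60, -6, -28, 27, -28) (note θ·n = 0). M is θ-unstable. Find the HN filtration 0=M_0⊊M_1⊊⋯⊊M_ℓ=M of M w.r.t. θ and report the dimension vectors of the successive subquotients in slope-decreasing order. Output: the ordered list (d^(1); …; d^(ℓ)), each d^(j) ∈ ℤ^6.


Barcode: M ≅ I[1,3], I[2,2], I[4,4], I[4,6], I[6,6]^3. HN layers by μ_θ (4 steps, strictly decreasing):
  μ^(1)=60; μ^(2)=27; μ^(3)=-1/2; μ^(4)=-28

((0, 1, 0, 0, 0, 0); (1, 1, 1, 0, 0, 0); (0, 0, 0, 0, 1, 1); (0, 0, 0, 2, 0, 3))


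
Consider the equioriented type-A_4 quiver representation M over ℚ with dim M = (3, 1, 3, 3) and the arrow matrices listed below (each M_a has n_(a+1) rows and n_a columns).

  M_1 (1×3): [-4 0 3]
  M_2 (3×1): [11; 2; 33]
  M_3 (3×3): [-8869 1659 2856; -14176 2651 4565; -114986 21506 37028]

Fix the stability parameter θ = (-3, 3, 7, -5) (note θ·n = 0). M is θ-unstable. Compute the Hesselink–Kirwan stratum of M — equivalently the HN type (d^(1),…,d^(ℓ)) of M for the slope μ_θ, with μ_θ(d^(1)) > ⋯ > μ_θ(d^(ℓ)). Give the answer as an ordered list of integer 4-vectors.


Via rank(M_{q-1}∘⋯∘M_p): M ≅ I[1,1]^2, I[1,4], I[3,3], I[3,4], I[4,4].
μ_θ-semistable layers: μ^(1)=7; μ^(2)=5/3; μ^(3)=1; μ^(4)=-3; μ^(5)=-5

((0, 0, 1, 0); (0, 1, 1, 1); (0, 0, 1, 1); (3, 0, 0, 0); (0, 0, 0, 1))


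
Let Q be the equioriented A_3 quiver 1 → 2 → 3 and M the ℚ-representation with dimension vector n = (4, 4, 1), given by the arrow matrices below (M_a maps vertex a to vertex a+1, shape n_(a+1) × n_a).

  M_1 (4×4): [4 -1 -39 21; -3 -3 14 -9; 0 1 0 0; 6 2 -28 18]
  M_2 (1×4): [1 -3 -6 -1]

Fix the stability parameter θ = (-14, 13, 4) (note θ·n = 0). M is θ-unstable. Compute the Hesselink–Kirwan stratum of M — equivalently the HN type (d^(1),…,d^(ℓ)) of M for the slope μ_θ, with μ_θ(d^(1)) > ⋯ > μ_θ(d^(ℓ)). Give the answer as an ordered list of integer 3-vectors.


Via rank(M_{q-1}∘⋯∘M_p): M ≅ I[1,1], I[1,2]^2, I[1,3], I[2,2].
μ_θ-semistable layers: μ^(1)=13; μ^(2)=17/2; μ^(3)=-14

((0, 3, 0); (0, 1, 1); (4, 0, 0))


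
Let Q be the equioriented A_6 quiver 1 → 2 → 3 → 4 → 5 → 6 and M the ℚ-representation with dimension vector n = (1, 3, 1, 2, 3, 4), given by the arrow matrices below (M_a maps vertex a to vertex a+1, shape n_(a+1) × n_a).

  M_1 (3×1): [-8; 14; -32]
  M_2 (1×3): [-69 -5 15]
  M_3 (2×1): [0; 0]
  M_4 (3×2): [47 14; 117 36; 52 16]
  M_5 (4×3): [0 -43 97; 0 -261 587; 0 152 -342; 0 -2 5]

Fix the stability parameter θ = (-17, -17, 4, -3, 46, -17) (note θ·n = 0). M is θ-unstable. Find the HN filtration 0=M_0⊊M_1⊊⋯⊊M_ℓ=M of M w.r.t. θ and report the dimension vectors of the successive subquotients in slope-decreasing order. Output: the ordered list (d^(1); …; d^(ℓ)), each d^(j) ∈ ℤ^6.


Interval decomposition of M: I[1,3], I[2,2]^2, I[4,5], I[4,6], I[5,6], I[6,6]^2.
HN type (ℓ=5): μ^(1)=46; μ^(2)=29/2; μ^(3)=4; μ^(4)=-3; μ^(5)=-17

((0, 0, 0, 0, 1, 0); (0, 0, 0, 0, 2, 2); (0, 0, 1, 0, 0, 0); (0, 0, 0, 2, 0, 0); (1, 3, 0, 0, 0, 2))


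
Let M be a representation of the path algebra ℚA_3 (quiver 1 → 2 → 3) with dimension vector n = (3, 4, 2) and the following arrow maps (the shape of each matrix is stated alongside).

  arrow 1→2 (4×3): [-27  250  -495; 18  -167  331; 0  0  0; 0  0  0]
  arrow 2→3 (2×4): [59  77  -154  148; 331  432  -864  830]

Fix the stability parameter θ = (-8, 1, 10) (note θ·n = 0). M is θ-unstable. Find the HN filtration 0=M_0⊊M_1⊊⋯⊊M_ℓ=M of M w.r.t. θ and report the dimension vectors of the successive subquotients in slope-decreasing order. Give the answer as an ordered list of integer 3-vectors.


Via rank(M_{q-1}∘⋯∘M_p): M ≅ I[1,1], I[1,3]^2, I[2,2]^2.
μ_θ-semistable layers: μ^(1)=10; μ^(2)=1; μ^(3)=-8

((0, 0, 2); (0, 4, 0); (3, 0, 0))


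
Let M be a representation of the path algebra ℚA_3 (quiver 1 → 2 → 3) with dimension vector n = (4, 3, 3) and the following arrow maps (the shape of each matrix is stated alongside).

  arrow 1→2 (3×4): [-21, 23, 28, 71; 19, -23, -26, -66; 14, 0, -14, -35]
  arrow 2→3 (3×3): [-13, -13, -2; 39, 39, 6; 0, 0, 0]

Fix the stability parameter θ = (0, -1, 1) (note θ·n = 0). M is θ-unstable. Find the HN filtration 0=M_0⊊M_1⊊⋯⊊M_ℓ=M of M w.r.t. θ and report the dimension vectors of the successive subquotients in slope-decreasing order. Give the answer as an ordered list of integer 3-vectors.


Barcode: M ≅ I[1,1]^2, I[1,2], I[1,3], I[2,2], I[3,3]^2. HN layers by μ_θ (4 steps, strictly decreasing):
  μ^(1)=1; μ^(2)=0; μ^(3)=-1/2; μ^(4)=-1

((0, 0, 3); (2, 0, 0); (2, 2, 0); (0, 1, 0))


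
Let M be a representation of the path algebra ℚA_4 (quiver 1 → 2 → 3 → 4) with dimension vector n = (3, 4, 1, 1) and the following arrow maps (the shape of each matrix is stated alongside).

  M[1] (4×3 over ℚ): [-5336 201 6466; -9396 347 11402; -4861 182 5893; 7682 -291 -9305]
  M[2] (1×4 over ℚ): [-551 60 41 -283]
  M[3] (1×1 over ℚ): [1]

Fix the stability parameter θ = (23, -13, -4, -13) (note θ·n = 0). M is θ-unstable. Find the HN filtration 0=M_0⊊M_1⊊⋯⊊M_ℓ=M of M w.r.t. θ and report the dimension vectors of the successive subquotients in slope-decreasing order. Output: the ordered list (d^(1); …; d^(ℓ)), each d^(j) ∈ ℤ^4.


Via rank(M_{q-1}∘⋯∘M_p): M ≅ I[1,2]^2, I[1,4], I[2,2].
μ_θ-semistable layers: μ^(1)=5; μ^(2)=-7/4; μ^(3)=-13

((2, 2, 0, 0); (1, 1, 1, 1); (0, 1, 0, 0))


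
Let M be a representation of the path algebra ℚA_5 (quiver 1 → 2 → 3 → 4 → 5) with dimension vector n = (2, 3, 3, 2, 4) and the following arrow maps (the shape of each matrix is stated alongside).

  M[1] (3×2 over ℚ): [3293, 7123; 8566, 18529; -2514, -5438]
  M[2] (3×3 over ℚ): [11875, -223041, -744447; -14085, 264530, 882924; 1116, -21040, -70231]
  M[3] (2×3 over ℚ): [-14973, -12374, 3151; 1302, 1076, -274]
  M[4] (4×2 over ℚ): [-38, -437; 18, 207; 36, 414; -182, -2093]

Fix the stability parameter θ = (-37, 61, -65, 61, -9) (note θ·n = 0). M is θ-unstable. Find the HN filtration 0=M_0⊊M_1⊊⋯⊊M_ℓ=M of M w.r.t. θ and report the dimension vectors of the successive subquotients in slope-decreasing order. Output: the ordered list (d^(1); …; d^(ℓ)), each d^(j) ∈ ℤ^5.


Via rank(M_{q-1}∘⋯∘M_p): M ≅ I[1,3], I[1,4], I[2,3], I[4,5], I[5,5]^3.
μ_θ-semistable layers: μ^(1)=61; μ^(2)=26; μ^(3)=-2; μ^(4)=-9; μ^(5)=-37

((0, 0, 0, 1, 0); (0, 0, 0, 1, 1); (0, 3, 3, 0, 0); (0, 0, 0, 0, 3); (2, 0, 0, 0, 0))


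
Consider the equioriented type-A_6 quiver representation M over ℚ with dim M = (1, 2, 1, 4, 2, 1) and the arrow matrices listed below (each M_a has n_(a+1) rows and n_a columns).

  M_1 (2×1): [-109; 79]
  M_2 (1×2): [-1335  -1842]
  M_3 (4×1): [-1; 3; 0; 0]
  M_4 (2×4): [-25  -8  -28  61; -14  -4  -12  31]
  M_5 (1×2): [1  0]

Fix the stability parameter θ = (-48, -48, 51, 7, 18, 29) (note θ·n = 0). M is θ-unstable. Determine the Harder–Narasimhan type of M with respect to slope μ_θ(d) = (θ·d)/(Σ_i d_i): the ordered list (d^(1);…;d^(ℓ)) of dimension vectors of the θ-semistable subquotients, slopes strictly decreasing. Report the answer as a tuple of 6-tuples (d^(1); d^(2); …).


Barcode: M ≅ I[1,6], I[2,2], I[4,4]^2, I[4,5]. HN layers by μ_θ (5 steps, strictly decreasing):
  μ^(1)=29; μ^(2)=76/3; μ^(3)=18; μ^(4)=7; μ^(5)=-48

((0, 0, 0, 0, 0, 1); (0, 0, 1, 1, 1, 0); (0, 0, 0, 0, 1, 0); (0, 0, 0, 3, 0, 0); (1, 2, 0, 0, 0, 0))


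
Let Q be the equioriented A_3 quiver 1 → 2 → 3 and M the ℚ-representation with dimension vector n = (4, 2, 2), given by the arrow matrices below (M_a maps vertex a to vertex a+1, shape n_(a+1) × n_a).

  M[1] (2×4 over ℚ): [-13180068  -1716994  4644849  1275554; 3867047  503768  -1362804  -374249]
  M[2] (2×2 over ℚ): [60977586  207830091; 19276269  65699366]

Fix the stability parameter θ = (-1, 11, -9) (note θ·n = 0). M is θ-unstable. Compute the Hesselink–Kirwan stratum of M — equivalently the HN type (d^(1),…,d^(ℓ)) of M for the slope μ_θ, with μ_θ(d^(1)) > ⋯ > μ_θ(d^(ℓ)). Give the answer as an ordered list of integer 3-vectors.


Via rank(M_{q-1}∘⋯∘M_p): M ≅ I[1,1]^2, I[1,3]^2.
μ_θ-semistable layers: μ^(1)=1; μ^(2)=-1

((0, 2, 2); (4, 0, 0))


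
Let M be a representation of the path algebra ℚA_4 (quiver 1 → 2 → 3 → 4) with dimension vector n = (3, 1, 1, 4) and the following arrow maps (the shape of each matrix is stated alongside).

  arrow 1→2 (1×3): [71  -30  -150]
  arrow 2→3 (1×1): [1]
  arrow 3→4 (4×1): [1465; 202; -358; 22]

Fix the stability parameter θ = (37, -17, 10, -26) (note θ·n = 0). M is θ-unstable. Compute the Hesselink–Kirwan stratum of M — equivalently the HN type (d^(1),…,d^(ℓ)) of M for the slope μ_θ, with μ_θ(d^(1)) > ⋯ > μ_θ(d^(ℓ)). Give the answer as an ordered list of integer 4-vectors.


Interval decomposition of M: I[1,1]^2, I[1,4], I[4,4]^3.
HN type (ℓ=3): μ^(1)=37; μ^(2)=1; μ^(3)=-26

((2, 0, 0, 0); (1, 1, 1, 1); (0, 0, 0, 3))


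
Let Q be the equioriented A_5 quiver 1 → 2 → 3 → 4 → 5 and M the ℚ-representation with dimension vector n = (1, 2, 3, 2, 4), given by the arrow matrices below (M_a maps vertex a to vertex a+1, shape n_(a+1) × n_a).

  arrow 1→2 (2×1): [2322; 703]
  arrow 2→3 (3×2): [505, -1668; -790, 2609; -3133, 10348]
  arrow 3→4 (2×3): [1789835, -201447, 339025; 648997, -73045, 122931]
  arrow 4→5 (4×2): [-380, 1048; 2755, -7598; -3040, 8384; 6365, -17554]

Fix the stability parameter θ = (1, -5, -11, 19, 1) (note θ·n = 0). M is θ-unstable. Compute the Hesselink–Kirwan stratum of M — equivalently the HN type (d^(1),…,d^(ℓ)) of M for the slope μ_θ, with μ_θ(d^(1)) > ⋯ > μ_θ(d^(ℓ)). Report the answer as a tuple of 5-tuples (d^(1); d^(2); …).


Barcode: M ≅ I[1,5], I[2,4], I[3,3], I[5,5]^3. HN layers by μ_θ (6 steps, strictly decreasing):
  μ^(1)=19; μ^(2)=10; μ^(3)=1; μ^(4)=-5; μ^(5)=-8; μ^(6)=-11

((0, 0, 0, 1, 0); (0, 0, 0, 1, 1); (0, 0, 0, 0, 3); (1, 1, 1, 0, 0); (0, 1, 1, 0, 0); (0, 0, 1, 0, 0))


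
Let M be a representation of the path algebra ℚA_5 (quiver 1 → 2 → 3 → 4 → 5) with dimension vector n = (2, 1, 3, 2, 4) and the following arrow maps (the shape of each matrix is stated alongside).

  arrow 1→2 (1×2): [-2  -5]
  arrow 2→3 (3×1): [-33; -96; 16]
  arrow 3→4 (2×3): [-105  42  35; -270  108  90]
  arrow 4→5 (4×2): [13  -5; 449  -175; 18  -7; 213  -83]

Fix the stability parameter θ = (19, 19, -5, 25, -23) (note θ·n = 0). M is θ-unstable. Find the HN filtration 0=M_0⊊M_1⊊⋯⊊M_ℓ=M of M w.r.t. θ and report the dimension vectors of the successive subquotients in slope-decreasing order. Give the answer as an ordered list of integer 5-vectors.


Interval decomposition of M: I[1,1], I[1,5], I[3,3]^2, I[4,5], I[5,5]^2.
HN type (ℓ=5): μ^(1)=19; μ^(2)=7; μ^(3)=1; μ^(4)=-5; μ^(5)=-23

((1, 0, 0, 0, 0); (1, 1, 1, 1, 1); (0, 0, 0, 1, 1); (0, 0, 2, 0, 0); (0, 0, 0, 0, 2))


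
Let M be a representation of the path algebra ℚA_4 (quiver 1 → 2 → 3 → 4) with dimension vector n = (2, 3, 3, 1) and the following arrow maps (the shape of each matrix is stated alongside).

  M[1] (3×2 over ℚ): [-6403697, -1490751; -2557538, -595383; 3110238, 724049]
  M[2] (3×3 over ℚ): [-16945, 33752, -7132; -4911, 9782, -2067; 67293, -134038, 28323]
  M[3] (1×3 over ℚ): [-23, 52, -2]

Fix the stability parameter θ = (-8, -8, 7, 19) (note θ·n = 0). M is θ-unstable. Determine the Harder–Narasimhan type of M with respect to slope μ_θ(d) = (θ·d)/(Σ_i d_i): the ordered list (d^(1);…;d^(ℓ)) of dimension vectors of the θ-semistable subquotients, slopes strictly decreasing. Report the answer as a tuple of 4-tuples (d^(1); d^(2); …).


Via rank(M_{q-1}∘⋯∘M_p): M ≅ I[1,3], I[1,4], I[2,2], I[3,3].
μ_θ-semistable layers: μ^(1)=19; μ^(2)=7; μ^(3)=-8

((0, 0, 0, 1); (0, 0, 3, 0); (2, 3, 0, 0))


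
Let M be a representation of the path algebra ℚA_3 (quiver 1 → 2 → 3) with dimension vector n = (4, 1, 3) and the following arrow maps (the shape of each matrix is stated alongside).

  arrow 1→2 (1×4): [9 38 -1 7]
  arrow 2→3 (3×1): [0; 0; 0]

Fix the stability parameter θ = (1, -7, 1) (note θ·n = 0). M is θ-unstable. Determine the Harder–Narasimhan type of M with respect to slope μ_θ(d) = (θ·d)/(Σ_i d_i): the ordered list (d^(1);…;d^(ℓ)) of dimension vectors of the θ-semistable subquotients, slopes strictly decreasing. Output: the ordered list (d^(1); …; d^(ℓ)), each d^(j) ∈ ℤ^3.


Barcode: M ≅ I[1,1]^3, I[1,2], I[3,3]^3. HN layers by μ_θ (2 steps, strictly decreasing):
  μ^(1)=1; μ^(2)=-3

((3, 0, 3); (1, 1, 0))


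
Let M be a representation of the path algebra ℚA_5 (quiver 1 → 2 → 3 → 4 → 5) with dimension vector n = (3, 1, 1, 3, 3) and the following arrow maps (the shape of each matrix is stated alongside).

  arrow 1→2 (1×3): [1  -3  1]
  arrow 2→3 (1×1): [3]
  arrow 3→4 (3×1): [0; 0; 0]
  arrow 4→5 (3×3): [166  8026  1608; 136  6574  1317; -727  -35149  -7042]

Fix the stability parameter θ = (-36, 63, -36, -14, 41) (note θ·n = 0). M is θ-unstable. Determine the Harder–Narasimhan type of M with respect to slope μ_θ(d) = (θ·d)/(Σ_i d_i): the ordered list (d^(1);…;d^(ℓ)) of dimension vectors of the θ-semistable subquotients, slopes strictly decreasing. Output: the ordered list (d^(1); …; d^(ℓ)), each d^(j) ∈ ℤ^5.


Interval decomposition of M: I[1,1]^2, I[1,3], I[4,4], I[4,5]^2, I[5,5].
HN type (ℓ=4): μ^(1)=41; μ^(2)=27/2; μ^(3)=-14; μ^(4)=-36

((0, 0, 0, 0, 3); (0, 1, 1, 0, 0); (0, 0, 0, 3, 0); (3, 0, 0, 0, 0))


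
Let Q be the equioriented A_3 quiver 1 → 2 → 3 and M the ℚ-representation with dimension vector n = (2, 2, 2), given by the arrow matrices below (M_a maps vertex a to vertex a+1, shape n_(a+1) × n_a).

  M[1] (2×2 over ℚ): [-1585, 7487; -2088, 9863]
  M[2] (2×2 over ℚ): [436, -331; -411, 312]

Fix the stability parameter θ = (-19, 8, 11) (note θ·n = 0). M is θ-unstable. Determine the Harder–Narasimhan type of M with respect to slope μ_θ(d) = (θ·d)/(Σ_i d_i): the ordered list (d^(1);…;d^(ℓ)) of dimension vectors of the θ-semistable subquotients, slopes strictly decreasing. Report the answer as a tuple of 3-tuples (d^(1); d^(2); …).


Interval decomposition of M: I[1,3]^2.
HN type (ℓ=3): μ^(1)=11; μ^(2)=8; μ^(3)=-19

((0, 0, 2); (0, 2, 0); (2, 0, 0))


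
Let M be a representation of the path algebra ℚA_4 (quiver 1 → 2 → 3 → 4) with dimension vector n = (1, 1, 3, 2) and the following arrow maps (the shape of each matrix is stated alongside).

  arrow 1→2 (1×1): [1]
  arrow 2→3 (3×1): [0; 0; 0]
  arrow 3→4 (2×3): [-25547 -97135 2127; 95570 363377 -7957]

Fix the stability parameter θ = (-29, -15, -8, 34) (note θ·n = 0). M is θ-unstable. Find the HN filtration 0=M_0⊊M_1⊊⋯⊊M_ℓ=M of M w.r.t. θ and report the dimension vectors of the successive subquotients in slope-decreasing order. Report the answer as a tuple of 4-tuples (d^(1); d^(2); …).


Barcode: M ≅ I[1,2], I[3,3], I[3,4]^2. HN layers by μ_θ (4 steps, strictly decreasing):
  μ^(1)=34; μ^(2)=-8; μ^(3)=-15; μ^(4)=-29

((0, 0, 0, 2); (0, 0, 3, 0); (0, 1, 0, 0); (1, 0, 0, 0))


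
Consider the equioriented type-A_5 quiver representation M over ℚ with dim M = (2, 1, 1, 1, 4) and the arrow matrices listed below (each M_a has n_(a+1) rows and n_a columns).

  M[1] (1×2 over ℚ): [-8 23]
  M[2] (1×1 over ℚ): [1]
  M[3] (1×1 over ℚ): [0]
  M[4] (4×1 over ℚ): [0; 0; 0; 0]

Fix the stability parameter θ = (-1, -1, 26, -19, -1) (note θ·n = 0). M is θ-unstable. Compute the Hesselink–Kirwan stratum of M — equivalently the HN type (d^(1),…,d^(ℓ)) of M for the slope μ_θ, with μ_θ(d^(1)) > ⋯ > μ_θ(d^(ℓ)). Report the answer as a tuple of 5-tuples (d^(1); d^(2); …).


Via rank(M_{q-1}∘⋯∘M_p): M ≅ I[1,1], I[1,3], I[4,4], I[5,5]^4.
μ_θ-semistable layers: μ^(1)=26; μ^(2)=-1; μ^(3)=-19

((0, 0, 1, 0, 0); (2, 1, 0, 0, 4); (0, 0, 0, 1, 0))


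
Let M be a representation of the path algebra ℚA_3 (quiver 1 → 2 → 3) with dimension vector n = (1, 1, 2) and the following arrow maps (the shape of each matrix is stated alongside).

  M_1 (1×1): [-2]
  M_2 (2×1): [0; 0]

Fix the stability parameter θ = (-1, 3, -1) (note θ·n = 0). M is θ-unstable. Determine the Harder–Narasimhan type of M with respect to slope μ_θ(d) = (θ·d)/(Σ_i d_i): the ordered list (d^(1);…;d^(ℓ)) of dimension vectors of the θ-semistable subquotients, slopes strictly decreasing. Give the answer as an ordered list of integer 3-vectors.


Interval decomposition of M: I[1,2], I[3,3]^2.
HN type (ℓ=2): μ^(1)=3; μ^(2)=-1

((0, 1, 0); (1, 0, 2))


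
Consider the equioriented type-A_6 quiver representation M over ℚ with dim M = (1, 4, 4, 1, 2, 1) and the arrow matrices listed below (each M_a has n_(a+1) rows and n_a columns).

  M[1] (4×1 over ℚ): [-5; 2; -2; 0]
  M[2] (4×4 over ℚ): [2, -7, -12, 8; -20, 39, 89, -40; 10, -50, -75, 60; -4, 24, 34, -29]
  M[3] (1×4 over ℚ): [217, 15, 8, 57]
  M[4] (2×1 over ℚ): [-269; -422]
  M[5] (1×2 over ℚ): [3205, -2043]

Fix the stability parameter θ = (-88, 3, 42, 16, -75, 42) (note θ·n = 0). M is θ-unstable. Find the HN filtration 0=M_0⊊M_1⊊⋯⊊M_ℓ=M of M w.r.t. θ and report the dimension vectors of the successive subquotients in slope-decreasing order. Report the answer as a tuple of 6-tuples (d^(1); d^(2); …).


Interval decomposition of M: I[1,2], I[2,3]^2, I[2,6], I[3,3], I[5,5].
HN type (ℓ=5): μ^(1)=42; μ^(2)=3; μ^(3)=-7/2; μ^(4)=-75; μ^(5)=-88

((0, 0, 3, 0, 0, 1); (0, 3, 0, 0, 0, 0); (0, 1, 1, 1, 1, 0); (0, 0, 0, 0, 1, 0); (1, 0, 0, 0, 0, 0))


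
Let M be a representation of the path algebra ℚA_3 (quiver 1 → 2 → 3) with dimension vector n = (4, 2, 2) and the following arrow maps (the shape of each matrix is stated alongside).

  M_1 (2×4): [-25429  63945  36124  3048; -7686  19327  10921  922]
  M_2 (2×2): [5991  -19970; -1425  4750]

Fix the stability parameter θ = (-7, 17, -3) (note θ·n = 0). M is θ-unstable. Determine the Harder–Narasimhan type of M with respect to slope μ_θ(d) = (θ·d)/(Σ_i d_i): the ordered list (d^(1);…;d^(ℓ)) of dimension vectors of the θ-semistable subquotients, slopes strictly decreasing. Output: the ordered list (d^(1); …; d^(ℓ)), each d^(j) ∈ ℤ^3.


Barcode: M ≅ I[1,1]^2, I[1,2], I[1,3], I[3,3]. HN layers by μ_θ (4 steps, strictly decreasing):
  μ^(1)=17; μ^(2)=7; μ^(3)=-3; μ^(4)=-7

((0, 1, 0); (0, 1, 1); (0, 0, 1); (4, 0, 0))


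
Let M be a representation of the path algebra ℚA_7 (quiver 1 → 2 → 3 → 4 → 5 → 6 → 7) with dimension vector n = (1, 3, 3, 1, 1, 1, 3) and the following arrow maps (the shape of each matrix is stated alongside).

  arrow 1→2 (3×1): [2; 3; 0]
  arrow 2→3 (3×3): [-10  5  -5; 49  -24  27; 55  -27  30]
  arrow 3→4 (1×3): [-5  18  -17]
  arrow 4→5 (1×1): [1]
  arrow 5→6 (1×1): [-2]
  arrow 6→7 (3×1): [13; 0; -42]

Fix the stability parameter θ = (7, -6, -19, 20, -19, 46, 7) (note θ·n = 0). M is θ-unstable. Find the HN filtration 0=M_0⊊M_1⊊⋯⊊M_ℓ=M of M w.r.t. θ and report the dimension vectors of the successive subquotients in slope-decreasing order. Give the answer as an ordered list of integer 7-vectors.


Via rank(M_{q-1}∘⋯∘M_p): M ≅ I[1,3], I[2,2], I[2,7], I[3,3], I[7,7]^2.
μ_θ-semistable layers: μ^(1)=53/2; μ^(2)=7; μ^(3)=1/2; μ^(4)=-6; μ^(5)=-25/2; μ^(6)=-19

((0, 0, 0, 0, 0, 1, 1); (0, 0, 0, 0, 0, 0, 2); (0, 0, 0, 1, 1, 0, 0); (1, 2, 1, 0, 0, 0, 0); (0, 1, 1, 0, 0, 0, 0); (0, 0, 1, 0, 0, 0, 0))


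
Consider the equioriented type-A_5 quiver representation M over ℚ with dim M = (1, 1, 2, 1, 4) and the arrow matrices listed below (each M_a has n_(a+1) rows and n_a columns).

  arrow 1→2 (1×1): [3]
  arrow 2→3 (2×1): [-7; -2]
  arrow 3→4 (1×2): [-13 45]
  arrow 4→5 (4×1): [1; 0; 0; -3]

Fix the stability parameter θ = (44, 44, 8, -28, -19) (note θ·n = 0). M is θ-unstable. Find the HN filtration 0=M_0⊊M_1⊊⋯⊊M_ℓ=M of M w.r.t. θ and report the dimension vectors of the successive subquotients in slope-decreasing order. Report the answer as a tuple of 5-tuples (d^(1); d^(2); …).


Barcode: M ≅ I[1,5], I[3,3], I[5,5]^3. HN layers by μ_θ (3 steps, strictly decreasing):
  μ^(1)=49/5; μ^(2)=8; μ^(3)=-19

((1, 1, 1, 1, 1); (0, 0, 1, 0, 0); (0, 0, 0, 0, 3))


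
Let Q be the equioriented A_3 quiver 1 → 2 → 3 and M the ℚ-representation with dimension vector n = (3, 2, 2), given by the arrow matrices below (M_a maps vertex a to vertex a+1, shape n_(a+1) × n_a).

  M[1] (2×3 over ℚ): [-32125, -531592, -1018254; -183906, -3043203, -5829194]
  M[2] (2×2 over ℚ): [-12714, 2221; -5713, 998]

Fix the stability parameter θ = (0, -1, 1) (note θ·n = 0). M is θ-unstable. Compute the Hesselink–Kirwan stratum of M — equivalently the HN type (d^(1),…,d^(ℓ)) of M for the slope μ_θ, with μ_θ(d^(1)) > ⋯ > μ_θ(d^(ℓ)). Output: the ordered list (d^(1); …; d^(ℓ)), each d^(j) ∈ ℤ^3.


Interval decomposition of M: I[1,1], I[1,3]^2.
HN type (ℓ=3): μ^(1)=1; μ^(2)=0; μ^(3)=-1/2

((0, 0, 2); (1, 0, 0); (2, 2, 0))


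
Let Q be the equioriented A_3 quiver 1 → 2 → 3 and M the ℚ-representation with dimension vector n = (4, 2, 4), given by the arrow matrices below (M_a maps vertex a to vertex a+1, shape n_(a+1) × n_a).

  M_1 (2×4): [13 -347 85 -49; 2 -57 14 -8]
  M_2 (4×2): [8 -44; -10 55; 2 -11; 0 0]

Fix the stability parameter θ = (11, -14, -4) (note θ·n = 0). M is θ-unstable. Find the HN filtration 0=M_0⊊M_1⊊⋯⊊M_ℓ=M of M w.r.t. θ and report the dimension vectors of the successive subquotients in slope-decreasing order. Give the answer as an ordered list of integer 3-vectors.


Interval decomposition of M: I[1,1]^2, I[1,2], I[1,3], I[3,3]^3.
HN type (ℓ=4): μ^(1)=11; μ^(2)=-3/2; μ^(3)=-7/3; μ^(4)=-4

((2, 0, 0); (1, 1, 0); (1, 1, 1); (0, 0, 3))


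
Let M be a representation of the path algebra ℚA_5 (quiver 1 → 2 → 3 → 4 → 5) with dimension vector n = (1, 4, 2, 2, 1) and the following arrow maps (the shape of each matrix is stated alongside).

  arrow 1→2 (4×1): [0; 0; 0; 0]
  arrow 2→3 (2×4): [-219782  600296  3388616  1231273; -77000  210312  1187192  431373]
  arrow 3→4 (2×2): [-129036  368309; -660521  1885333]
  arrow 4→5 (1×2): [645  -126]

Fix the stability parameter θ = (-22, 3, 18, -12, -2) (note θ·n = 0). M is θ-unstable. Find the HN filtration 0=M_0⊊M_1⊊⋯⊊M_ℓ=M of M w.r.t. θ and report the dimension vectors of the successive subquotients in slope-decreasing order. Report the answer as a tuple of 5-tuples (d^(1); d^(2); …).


Via rank(M_{q-1}∘⋯∘M_p): M ≅ I[1,1], I[2,2]^2, I[2,4], I[2,5].
μ_θ-semistable layers: μ^(1)=3; μ^(2)=7/4; μ^(3)=-22

((0, 3, 1, 1, 0); (0, 1, 1, 1, 1); (1, 0, 0, 0, 0))


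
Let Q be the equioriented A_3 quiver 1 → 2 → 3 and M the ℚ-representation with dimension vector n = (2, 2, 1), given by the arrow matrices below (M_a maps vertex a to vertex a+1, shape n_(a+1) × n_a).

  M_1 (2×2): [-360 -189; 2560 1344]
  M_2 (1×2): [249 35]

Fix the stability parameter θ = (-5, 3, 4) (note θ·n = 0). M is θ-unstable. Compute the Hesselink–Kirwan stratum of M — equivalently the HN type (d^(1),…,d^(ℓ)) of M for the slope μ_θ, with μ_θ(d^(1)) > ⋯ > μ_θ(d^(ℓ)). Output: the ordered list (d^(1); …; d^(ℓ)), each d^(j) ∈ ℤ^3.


Barcode: M ≅ I[1,1], I[1,3], I[2,2]. HN layers by μ_θ (3 steps, strictly decreasing):
  μ^(1)=4; μ^(2)=3; μ^(3)=-5

((0, 0, 1); (0, 2, 0); (2, 0, 0))


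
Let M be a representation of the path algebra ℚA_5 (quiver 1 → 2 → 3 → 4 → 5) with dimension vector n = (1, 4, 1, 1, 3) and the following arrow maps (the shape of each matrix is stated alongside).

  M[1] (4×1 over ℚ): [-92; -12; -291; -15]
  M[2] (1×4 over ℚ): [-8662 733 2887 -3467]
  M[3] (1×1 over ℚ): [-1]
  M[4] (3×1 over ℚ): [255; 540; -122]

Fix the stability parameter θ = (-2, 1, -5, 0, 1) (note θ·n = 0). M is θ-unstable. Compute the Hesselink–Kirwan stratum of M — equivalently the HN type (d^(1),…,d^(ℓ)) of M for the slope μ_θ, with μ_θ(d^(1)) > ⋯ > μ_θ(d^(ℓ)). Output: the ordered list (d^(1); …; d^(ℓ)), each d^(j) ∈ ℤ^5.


Via rank(M_{q-1}∘⋯∘M_p): M ≅ I[1,5], I[2,2]^3, I[5,5]^2.
μ_θ-semistable layers: μ^(1)=1; μ^(2)=0; μ^(3)=-2

((0, 3, 0, 0, 3); (0, 0, 0, 1, 0); (1, 1, 1, 0, 0))


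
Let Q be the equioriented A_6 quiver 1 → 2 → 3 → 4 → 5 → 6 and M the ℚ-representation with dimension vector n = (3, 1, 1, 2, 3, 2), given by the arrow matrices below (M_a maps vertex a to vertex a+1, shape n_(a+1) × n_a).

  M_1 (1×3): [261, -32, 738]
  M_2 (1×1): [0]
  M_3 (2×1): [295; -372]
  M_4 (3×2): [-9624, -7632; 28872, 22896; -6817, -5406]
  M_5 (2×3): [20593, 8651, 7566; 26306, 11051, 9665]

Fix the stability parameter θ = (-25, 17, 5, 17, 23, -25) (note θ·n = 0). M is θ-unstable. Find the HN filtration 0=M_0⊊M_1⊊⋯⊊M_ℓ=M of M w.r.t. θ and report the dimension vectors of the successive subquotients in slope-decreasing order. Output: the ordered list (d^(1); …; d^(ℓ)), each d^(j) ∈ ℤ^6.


Interval decomposition of M: I[1,1]^2, I[1,2], I[3,6], I[4,4], I[5,5], I[5,6].
HN type (ℓ=5): μ^(1)=23; μ^(2)=17; μ^(3)=5; μ^(4)=-1; μ^(5)=-25

((0, 0, 0, 0, 1, 0); (0, 1, 0, 1, 0, 0); (0, 0, 1, 1, 1, 1); (0, 0, 0, 0, 1, 1); (3, 0, 0, 0, 0, 0))


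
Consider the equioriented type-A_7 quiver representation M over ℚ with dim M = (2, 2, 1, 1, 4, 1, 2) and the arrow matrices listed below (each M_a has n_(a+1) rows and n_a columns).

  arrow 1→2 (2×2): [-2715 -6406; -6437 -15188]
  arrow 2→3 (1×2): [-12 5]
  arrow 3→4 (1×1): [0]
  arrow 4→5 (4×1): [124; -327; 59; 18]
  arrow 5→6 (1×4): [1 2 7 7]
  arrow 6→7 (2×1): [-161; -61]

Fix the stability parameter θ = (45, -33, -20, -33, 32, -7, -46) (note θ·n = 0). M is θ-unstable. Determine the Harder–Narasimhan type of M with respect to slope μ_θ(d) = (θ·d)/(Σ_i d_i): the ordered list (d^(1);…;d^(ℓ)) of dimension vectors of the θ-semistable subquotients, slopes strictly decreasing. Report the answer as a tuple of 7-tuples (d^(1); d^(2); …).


Interval decomposition of M: I[1,2], I[1,3], I[4,7], I[5,5]^3, I[7,7].
HN type (ℓ=6): μ^(1)=32; μ^(2)=6; μ^(3)=-8/3; μ^(4)=-7; μ^(5)=-33; μ^(6)=-46

((0, 0, 0, 0, 3, 0, 0); (1, 1, 0, 0, 0, 0, 0); (1, 1, 1, 0, 0, 0, 0); (0, 0, 0, 0, 1, 1, 1); (0, 0, 0, 1, 0, 0, 0); (0, 0, 0, 0, 0, 0, 1))


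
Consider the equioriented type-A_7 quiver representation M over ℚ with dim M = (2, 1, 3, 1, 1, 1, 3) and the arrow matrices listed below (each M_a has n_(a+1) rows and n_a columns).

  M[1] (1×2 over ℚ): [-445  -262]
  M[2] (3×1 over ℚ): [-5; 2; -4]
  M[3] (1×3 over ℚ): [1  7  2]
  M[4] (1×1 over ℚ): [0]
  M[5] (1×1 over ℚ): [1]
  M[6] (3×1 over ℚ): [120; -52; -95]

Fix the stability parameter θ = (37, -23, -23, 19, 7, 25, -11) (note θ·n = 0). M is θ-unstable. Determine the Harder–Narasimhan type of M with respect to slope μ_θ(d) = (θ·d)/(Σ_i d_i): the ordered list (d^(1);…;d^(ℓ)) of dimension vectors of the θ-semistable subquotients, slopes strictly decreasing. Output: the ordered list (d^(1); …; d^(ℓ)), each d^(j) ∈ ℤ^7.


Via rank(M_{q-1}∘⋯∘M_p): M ≅ I[1,1], I[1,4], I[3,3]^2, I[5,7], I[7,7]^2.
μ_θ-semistable layers: μ^(1)=37; μ^(2)=19; μ^(3)=7; μ^(4)=-3; μ^(5)=-11; μ^(6)=-23

((1, 0, 0, 0, 0, 0, 0); (0, 0, 0, 1, 0, 0, 0); (0, 0, 0, 0, 1, 1, 1); (1, 1, 1, 0, 0, 0, 0); (0, 0, 0, 0, 0, 0, 2); (0, 0, 2, 0, 0, 0, 0))


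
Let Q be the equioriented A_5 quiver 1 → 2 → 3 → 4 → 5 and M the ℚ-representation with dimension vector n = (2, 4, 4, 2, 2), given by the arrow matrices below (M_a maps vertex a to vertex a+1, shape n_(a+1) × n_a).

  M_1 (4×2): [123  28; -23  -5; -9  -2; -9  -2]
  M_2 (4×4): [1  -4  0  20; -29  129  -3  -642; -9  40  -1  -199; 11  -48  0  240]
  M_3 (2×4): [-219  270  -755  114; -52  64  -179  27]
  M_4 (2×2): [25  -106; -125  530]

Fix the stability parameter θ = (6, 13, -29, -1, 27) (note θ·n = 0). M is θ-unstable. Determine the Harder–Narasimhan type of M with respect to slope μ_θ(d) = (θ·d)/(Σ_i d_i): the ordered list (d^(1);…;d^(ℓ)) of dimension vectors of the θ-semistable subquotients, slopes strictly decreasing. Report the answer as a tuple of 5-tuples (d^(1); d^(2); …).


Interval decomposition of M: I[1,3], I[1,5], I[2,2], I[2,4], I[3,3], I[5,5].
HN type (ℓ=6): μ^(1)=27; μ^(2)=13; μ^(3)=-1; μ^(4)=-10/3; μ^(5)=-8; μ^(6)=-29

((0, 0, 0, 0, 2); (0, 1, 0, 0, 0); (0, 0, 0, 2, 0); (2, 2, 2, 0, 0); (0, 1, 1, 0, 0); (0, 0, 1, 0, 0))


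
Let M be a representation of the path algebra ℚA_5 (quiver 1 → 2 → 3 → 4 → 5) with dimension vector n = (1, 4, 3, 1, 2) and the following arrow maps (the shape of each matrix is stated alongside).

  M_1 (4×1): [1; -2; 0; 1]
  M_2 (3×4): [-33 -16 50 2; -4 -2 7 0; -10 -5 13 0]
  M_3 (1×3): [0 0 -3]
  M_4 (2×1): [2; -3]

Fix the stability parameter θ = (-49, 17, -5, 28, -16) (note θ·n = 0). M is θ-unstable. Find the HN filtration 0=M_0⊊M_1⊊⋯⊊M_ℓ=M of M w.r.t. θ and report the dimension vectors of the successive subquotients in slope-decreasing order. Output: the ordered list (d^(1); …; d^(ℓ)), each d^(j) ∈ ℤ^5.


Interval decomposition of M: I[1,3], I[2,2], I[2,3], I[2,5], I[5,5].
HN type (ℓ=4): μ^(1)=17; μ^(2)=6; μ^(3)=-16; μ^(4)=-49

((0, 1, 0, 0, 0); (0, 3, 3, 1, 1); (0, 0, 0, 0, 1); (1, 0, 0, 0, 0))


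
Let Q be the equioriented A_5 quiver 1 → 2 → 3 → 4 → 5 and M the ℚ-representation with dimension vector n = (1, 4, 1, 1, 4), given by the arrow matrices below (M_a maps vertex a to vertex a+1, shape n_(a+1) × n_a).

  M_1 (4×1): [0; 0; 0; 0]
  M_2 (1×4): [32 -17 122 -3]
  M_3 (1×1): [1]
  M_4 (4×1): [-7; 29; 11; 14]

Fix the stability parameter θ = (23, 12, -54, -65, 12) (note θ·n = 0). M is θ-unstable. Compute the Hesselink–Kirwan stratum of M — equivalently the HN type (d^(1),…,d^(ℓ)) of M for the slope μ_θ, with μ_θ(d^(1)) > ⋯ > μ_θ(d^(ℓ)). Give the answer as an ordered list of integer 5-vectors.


Barcode: M ≅ I[1,1], I[2,2]^3, I[2,5], I[5,5]^3. HN layers by μ_θ (3 steps, strictly decreasing):
  μ^(1)=23; μ^(2)=12; μ^(3)=-107/3

((1, 0, 0, 0, 0); (0, 3, 0, 0, 4); (0, 1, 1, 1, 0))
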